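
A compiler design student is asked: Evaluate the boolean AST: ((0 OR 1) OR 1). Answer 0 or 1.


Step 1: Evaluate inner node
  0 OR 1 = 1
Step 2: Evaluate root node
  1 OR 1 = 1

1


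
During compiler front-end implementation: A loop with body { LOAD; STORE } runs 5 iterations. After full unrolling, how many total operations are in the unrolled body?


Loop body operations: LOAD, STORE (2 ops per iteration)
Unrolling 5 iterations:
  Iteration 1: LOAD, STORE (2 ops)
  Iteration 2: LOAD, STORE (2 ops)
  Iteration 3: LOAD, STORE (2 ops)
  Iteration 4: LOAD, STORE (2 ops)
  Iteration 5: LOAD, STORE (2 ops)
Total: 5 iterations * 2 ops/iter = 10 operations

10


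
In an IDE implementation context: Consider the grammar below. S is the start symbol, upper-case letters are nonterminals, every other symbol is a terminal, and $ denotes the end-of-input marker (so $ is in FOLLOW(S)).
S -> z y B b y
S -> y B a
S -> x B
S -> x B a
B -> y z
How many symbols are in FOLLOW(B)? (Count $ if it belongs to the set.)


S is the start symbol and does not occur in any rule body, so FOLLOW(S) = {$}.
Examining every occurrence of B in a rule body:
  S -> z y B b y : B is followed by terminal 'b' -> add 'b'
  S -> y B a : B is followed by terminal 'a' -> add 'a'
  S -> x B : B is at the right end -> add FOLLOW(S) = {$}
  S -> x B a : B is followed by terminal 'a' -> add 'a' (already in the set)
  B -> y z : B does not occur in the body -> contributes nothing
FOLLOW(B) = {a, b, $}
Count: 3

3


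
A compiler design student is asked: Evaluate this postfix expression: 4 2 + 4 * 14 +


Processing tokens left to right:
Push 4, Push 2
Pop 4 and 2, compute 4 + 2 = 6, push 6
Push 4
Pop 6 and 4, compute 6 * 4 = 24, push 24
Push 14
Pop 24 and 14, compute 24 + 14 = 38, push 38
Stack result: 38

38


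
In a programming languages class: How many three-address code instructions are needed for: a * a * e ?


Expression: a * a * e
Generating three-address code (respecting * over +/- precedence):
  Instruction 1: t1 = a * a
  Instruction 2: t2 = t1 * e
Total instructions: 2

2


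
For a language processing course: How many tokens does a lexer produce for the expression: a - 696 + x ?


Scanning 'a - 696 + x'
Token 1: 'a' -> identifier
Token 2: '-' -> operator
Token 3: '696' -> integer_literal
Token 4: '+' -> operator
Token 5: 'x' -> identifier
Total tokens: 5

5


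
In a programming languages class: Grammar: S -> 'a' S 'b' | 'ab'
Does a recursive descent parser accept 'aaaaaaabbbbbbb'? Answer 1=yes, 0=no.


Grammar accepts strings of the form a^n b^n (n >= 1)
Word: 'aaaaaaabbbbbbb'
Counting: 7 a's and 7 b's
Check: 7 == 7? Yes
Derivation (S -> aSb applied 6 time(s), then S -> ab): S => aSb => aaSbb => aaaSbbb => aaaaSbbbb => aaaaaSbbbbb => aaaaaaSbbbbbb => aaaaaaabbbbbbb
Accepted

1


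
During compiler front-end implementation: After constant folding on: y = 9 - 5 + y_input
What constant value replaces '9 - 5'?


Identifying constant sub-expression:
  Original: y = 9 - 5 + y_input
  9 and 5 are both compile-time constants
  Evaluating: 9 - 5 = 4
  After folding: y = 4 + y_input

4


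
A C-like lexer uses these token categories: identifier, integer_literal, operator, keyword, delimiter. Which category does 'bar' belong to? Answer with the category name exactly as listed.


Token: 'bar'
Checking categories:
  identifier: YES
  integer_literal: no
  operator: no
  keyword: no
  delimiter: no
Category: identifier

identifier


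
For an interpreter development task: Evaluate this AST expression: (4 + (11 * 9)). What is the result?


Expression: (4 + (11 * 9))
Evaluating step by step:
  11 * 9 = 99
  4 + 99 = 103
Result: 103

103


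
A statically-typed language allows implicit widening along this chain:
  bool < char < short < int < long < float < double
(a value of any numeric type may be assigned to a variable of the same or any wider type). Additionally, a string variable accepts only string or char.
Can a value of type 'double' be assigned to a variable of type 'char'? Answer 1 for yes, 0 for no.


Target variable type: char
Source value type: double
Numeric ranks: double=6, char=1
Widening allowed iff rank(source) <= rank(target): 6 <= 1? No
Result: 0

0


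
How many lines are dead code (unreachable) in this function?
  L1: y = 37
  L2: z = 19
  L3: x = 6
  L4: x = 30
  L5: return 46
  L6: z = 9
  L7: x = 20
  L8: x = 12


Analyzing control flow:
  L1: reachable (before return)
  L2: reachable (before return)
  L3: reachable (before return)
  L4: reachable (before return)
  L5: reachable (return statement)
  L6: DEAD (after return at L5)
  L7: DEAD (after return at L5)
  L8: DEAD (after return at L5)
Return at L5, total lines = 8
Dead lines: L6 through L8
Count: 3

3


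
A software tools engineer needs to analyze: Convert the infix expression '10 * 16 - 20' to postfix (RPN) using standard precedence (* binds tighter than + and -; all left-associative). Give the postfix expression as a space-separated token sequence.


Applying the shunting-yard algorithm:
  Operand 10 -> output
  Push '*' onto operator stack -> op-stack: [*]
  Operand 16 -> output
  See '-' (prec 1); top '*' (prec 2) >= it -> pop '*' to output
  Push '-' onto operator stack -> op-stack: [-]
  Operand 20 -> output
  End of input: pop '-' to output
Postfix result: 10 16 * 20 -

10 16 * 20 -


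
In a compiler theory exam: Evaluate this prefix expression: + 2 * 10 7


Parsing prefix expression: + 2 * 10 7
Step 1: Innermost operation '* 10 7'
  10 * 7 = 70
Step 2: Outer operation '+ 2 [70]'
  2 + 70 = 72

72


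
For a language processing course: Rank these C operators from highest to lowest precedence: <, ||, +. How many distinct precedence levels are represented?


Looking up precedence for each operator:
  < -> precedence 4
  || -> precedence 1
  + -> precedence 5
Sorted highest to lowest: +, <, ||
Distinct precedence values: [5, 4, 1]
Number of distinct levels: 3

3


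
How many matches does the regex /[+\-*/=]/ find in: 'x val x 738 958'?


Pattern: /[+\-*/=]/ (operators)
Input: 'x val x 738 958'
Scanning for matches:
Total matches: 0

0


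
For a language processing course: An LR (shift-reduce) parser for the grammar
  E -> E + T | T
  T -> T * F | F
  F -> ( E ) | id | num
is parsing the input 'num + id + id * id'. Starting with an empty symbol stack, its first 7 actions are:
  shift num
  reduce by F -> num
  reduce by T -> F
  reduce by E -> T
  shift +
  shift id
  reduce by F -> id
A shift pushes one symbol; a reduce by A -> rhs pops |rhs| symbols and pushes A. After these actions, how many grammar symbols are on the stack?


Tracking the symbol stack through each action:
  Action 1: shift 'num' : push -> stack = [num] (size 1)
  Action 2: reduce by F -> num : pop 1, push F -> stack = [F] (size 1)
  Action 3: reduce by T -> F : pop 1, push T -> stack = [T] (size 1)
  Action 4: reduce by E -> T : pop 1, push E -> stack = [E] (size 1)
  Action 5: shift '+' : push -> stack = [E, +] (size 2)
  Action 6: shift 'id' : push -> stack = [E, +, id] (size 3)
  Action 7: reduce by F -> id : pop 1, push F -> stack = [E, +, F] (size 3)
Final stack size: 3

3


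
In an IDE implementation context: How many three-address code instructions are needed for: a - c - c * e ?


Expression: a - c - c * e
Generating three-address code (respecting * over +/- precedence):
  Instruction 1: t1 = c * e
  Instruction 2: t2 = a - c
  Instruction 3: t3 = t2 - t1
Total instructions: 3

3


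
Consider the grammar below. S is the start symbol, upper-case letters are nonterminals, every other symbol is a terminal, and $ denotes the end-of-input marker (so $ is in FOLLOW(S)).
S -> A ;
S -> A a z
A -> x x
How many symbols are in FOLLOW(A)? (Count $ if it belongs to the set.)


S is the start symbol and does not occur in any rule body, so FOLLOW(S) = {$}.
Examining every occurrence of A in a rule body:
  S -> A ; : A is followed by terminal ';' -> add ';'
  S -> A a z : A is followed by terminal 'a' -> add 'a'
  A -> x x : A does not occur in the body -> contributes nothing
FOLLOW(A) = {;, a}
Count: 2

2


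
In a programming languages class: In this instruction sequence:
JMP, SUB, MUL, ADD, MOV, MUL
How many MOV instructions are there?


Scanning instruction sequence for MOV:
  Position 1: JMP
  Position 2: SUB
  Position 3: MUL
  Position 4: ADD
  Position 5: MOV <- MATCH
  Position 6: MUL
Matches at positions: [5]
Total MOV count: 1

1


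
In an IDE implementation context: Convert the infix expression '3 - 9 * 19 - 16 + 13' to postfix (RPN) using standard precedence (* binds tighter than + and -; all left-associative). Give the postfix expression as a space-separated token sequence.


Applying the shunting-yard algorithm:
  Operand 3 -> output
  Push '-' onto operator stack -> op-stack: [-]
  Operand 9 -> output
  Push '*' onto operator stack -> op-stack: [-, *]
  Operand 19 -> output
  See '-' (prec 1); top '*' (prec 2) >= it -> pop '*' to output
  See '-' (prec 1); top '-' (prec 1) >= it -> pop '-' to output
  Push '-' onto operator stack -> op-stack: [-]
  Operand 16 -> output
  See '+' (prec 1); top '-' (prec 1) >= it -> pop '-' to output
  Push '+' onto operator stack -> op-stack: [+]
  Operand 13 -> output
  End of input: pop '+' to output
Postfix result: 3 9 19 * - 16 - 13 +

3 9 19 * - 16 - 13 +


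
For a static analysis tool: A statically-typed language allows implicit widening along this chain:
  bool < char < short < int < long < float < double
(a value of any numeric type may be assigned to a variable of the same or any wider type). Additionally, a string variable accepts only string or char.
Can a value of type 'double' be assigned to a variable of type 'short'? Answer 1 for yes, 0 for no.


Target variable type: short
Source value type: double
Numeric ranks: double=6, short=2
Widening allowed iff rank(source) <= rank(target): 6 <= 2? No
Result: 0

0


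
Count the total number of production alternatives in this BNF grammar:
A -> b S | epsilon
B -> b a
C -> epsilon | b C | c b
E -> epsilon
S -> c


Counting alternatives per rule:
  A: 2 alternative(s)
  B: 1 alternative(s)
  C: 3 alternative(s)
  E: 1 alternative(s)
  S: 1 alternative(s)
Sum: 2 + 1 + 3 + 1 + 1 = 8

8


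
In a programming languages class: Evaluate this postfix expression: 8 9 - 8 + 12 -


Processing tokens left to right:
Push 8, Push 9
Pop 8 and 9, compute 8 - 9 = -1, push -1
Push 8
Pop -1 and 8, compute -1 + 8 = 7, push 7
Push 12
Pop 7 and 12, compute 7 - 12 = -5, push -5
Stack result: -5

-5


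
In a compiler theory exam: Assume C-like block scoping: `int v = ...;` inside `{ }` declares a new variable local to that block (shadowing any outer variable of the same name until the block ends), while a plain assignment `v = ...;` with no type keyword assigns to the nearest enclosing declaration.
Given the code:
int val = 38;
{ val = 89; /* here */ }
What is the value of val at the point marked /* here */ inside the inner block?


Analyzing scoping rules:
Outer scope: declares val = 38
Inner block: 'val = 89;' has no type keyword, so it is an assignment to the outer val (no shadowing)
Inside the block, after the assignment -> 89
Result: 89

89


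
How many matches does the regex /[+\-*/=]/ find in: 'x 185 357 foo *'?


Pattern: /[+\-*/=]/ (operators)
Input: 'x 185 357 foo *'
Scanning for matches:
  Match 1: '*'
Total matches: 1

1


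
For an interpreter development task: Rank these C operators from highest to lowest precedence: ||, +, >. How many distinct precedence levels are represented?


Looking up precedence for each operator:
  || -> precedence 1
  + -> precedence 5
  > -> precedence 4
Sorted highest to lowest: +, >, ||
Distinct precedence values: [5, 4, 1]
Number of distinct levels: 3

3


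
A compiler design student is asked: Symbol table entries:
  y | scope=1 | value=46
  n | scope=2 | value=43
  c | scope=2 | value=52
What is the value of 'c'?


Searching symbol table for 'c':
  y | scope=1 | value=46
  n | scope=2 | value=43
  c | scope=2 | value=52 <- MATCH
Found 'c' at scope 2 with value 52

52


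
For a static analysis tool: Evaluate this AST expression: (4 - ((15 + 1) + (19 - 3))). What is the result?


Expression: (4 - ((15 + 1) + (19 - 3)))
Evaluating step by step:
  15 + 1 = 16
  19 - 3 = 16
  16 + 16 = 32
  4 - 32 = -28
Result: -28

-28


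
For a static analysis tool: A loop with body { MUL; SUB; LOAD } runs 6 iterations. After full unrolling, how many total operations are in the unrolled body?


Loop body operations: MUL, SUB, LOAD (3 ops per iteration)
Unrolling 6 iterations:
  Iteration 1: MUL, SUB, LOAD (3 ops)
  Iteration 2: MUL, SUB, LOAD (3 ops)
  Iteration 3: MUL, SUB, LOAD (3 ops)
  Iteration 4: MUL, SUB, LOAD (3 ops)
  Iteration 5: MUL, SUB, LOAD (3 ops)
  Iteration 6: MUL, SUB, LOAD (3 ops)
Total: 6 iterations * 3 ops/iter = 18 operations

18


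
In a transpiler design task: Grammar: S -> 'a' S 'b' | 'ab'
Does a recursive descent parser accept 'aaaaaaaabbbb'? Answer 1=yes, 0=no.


Grammar accepts strings of the form a^n b^n (n >= 1)
Word: 'aaaaaaaabbbb'
Counting: 8 a's and 4 b's
Check: 8 == 4? No
Mismatch: a-count != b-count
Rejected

0


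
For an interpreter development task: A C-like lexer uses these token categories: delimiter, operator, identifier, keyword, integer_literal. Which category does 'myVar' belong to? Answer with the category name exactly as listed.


Token: 'myVar'
Checking categories:
  identifier: YES
  integer_literal: no
  operator: no
  keyword: no
  delimiter: no
Category: identifier

identifier


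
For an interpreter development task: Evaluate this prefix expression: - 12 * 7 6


Parsing prefix expression: - 12 * 7 6
Step 1: Innermost operation '* 7 6'
  7 * 6 = 42
Step 2: Outer operation '- 12 [42]'
  12 - 42 = -30

-30


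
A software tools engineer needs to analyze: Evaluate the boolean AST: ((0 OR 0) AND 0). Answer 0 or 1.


Step 1: Evaluate inner node
  0 OR 0 = 0
Step 2: Evaluate root node
  0 AND 0 = 0

0


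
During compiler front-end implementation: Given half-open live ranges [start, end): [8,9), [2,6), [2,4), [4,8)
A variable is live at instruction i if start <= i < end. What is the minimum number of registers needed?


Live ranges:
  Var0: [8, 9)
  Var1: [2, 6)
  Var2: [2, 4)
  Var3: [4, 8)
Sweep-line events (position, delta, active):
  pos=2 start -> active=1
  pos=2 start -> active=2
  pos=4 end -> active=1
  pos=4 start -> active=2
  pos=6 end -> active=1
  pos=8 end -> active=0
  pos=8 start -> active=1
  pos=9 end -> active=0
Maximum simultaneous active: 2
Minimum registers needed: 2

2


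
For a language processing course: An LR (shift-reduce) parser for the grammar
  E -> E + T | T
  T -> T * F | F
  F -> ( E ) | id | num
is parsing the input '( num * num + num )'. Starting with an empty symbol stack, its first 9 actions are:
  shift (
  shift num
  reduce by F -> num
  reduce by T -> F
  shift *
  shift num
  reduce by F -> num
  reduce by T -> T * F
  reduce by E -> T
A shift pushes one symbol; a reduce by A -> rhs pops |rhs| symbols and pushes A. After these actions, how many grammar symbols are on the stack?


Tracking the symbol stack through each action:
  Action 1: shift '(' : push -> stack = [(] (size 1)
  Action 2: shift 'num' : push -> stack = [(, num] (size 2)
  Action 3: reduce by F -> num : pop 1, push F -> stack = [(, F] (size 2)
  Action 4: reduce by T -> F : pop 1, push T -> stack = [(, T] (size 2)
  Action 5: shift '*' : push -> stack = [(, T, *] (size 3)
  Action 6: shift 'num' : push -> stack = [(, T, *, num] (size 4)
  Action 7: reduce by F -> num : pop 1, push F -> stack = [(, T, *, F] (size 4)
  Action 8: reduce by T -> T * F : pop 3, push T -> stack = [(, T] (size 2)
  Action 9: reduce by E -> T : pop 1, push E -> stack = [(, E] (size 2)
Final stack size: 2

2


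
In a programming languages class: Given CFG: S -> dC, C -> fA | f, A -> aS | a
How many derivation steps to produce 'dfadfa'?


Grammar: S -> dC, C -> fA | f, A -> aS | a
Deriving 'dfadfa':
Step 1: S -> dC => dC
Step 2: C -> fA => dfA
Step 3: A -> aS => dfaS
Step 4: S -> dC => dfadC
Step 5: C -> fA => dfadfA
Step 6: A -> a => dfadfa
Total derivation steps: 6

6


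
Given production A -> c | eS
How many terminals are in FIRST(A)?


Production: A -> c | eS
Examining each alternative for leading terminals:
  A -> c : first terminal = 'c'
  A -> eS : first terminal = 'e'
FIRST(A) = {c, e}
Count: 2

2


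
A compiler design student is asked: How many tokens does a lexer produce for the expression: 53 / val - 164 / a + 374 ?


Scanning '53 / val - 164 / a + 374'
Token 1: '53' -> integer_literal
Token 2: '/' -> operator
Token 3: 'val' -> identifier
Token 4: '-' -> operator
Token 5: '164' -> integer_literal
Token 6: '/' -> operator
Token 7: 'a' -> identifier
Token 8: '+' -> operator
Token 9: '374' -> integer_literal
Total tokens: 9

9


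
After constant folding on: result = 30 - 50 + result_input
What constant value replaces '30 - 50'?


Identifying constant sub-expression:
  Original: result = 30 - 50 + result_input
  30 and 50 are both compile-time constants
  Evaluating: 30 - 50 = -20
  After folding: result = -20 + result_input

-20


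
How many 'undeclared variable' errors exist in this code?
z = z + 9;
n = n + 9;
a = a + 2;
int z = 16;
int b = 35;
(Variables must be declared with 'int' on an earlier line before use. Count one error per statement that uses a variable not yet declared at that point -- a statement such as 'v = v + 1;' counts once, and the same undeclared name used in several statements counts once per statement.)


Scanning code line by line:
  Line 1: use 'z' -> ERROR (undeclared)
  Line 2: use 'n' -> ERROR (undeclared)
  Line 3: use 'a' -> ERROR (undeclared)
  Line 4: declare 'z' -> declared = ['z']
  Line 5: declare 'b' -> declared = ['b', 'z']
Total undeclared variable errors: 3

3


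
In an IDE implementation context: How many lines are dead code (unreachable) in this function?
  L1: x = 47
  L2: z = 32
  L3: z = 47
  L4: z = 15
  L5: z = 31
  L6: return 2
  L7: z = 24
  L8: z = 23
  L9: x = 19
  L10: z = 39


Analyzing control flow:
  L1: reachable (before return)
  L2: reachable (before return)
  L3: reachable (before return)
  L4: reachable (before return)
  L5: reachable (before return)
  L6: reachable (return statement)
  L7: DEAD (after return at L6)
  L8: DEAD (after return at L6)
  L9: DEAD (after return at L6)
  L10: DEAD (after return at L6)
Return at L6, total lines = 10
Dead lines: L7 through L10
Count: 4

4


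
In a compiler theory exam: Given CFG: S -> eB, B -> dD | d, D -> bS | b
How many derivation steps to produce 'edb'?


Grammar: S -> eB, B -> dD | d, D -> bS | b
Deriving 'edb':
Step 1: S -> eB => eB
Step 2: B -> dD => edD
Step 3: D -> b => edb
Total derivation steps: 3

3


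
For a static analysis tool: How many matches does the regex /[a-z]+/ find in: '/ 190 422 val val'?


Pattern: /[a-z]+/ (identifiers)
Input: '/ 190 422 val val'
Scanning for matches:
  Match 1: 'val'
  Match 2: 'val'
Total matches: 2

2


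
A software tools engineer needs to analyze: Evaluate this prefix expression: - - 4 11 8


Parsing prefix expression: - - 4 11 8
Step 1: Innermost operation '- 4 11'
  4 - 11 = -7
Step 2: Outer operation '- [-7] 8'
  -7 - 8 = -15

-15


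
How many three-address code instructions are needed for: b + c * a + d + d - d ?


Expression: b + c * a + d + d - d
Generating three-address code (respecting * over +/- precedence):
  Instruction 1: t1 = c * a
  Instruction 2: t2 = b + t1
  Instruction 3: t3 = t2 + d
  Instruction 4: t4 = t3 + d
  Instruction 5: t5 = t4 - d
Total instructions: 5

5


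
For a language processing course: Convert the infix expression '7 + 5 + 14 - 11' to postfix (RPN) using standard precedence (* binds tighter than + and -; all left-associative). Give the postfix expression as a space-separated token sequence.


Applying the shunting-yard algorithm:
  Operand 7 -> output
  Push '+' onto operator stack -> op-stack: [+]
  Operand 5 -> output
  See '+' (prec 1); top '+' (prec 1) >= it -> pop '+' to output
  Push '+' onto operator stack -> op-stack: [+]
  Operand 14 -> output
  See '-' (prec 1); top '+' (prec 1) >= it -> pop '+' to output
  Push '-' onto operator stack -> op-stack: [-]
  Operand 11 -> output
  End of input: pop '-' to output
Postfix result: 7 5 + 14 + 11 -

7 5 + 14 + 11 -


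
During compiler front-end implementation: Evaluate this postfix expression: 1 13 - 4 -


Processing tokens left to right:
Push 1, Push 13
Pop 1 and 13, compute 1 - 13 = -12, push -12
Push 4
Pop -12 and 4, compute -12 - 4 = -16, push -16
Stack result: -16

-16


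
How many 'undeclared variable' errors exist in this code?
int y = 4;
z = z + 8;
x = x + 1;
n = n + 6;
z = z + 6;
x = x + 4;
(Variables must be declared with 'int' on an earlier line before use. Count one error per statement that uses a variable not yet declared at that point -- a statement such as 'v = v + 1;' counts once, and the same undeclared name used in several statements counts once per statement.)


Scanning code line by line:
  Line 1: declare 'y' -> declared = ['y']
  Line 2: use 'z' -> ERROR (undeclared)
  Line 3: use 'x' -> ERROR (undeclared)
  Line 4: use 'n' -> ERROR (undeclared)
  Line 5: use 'z' -> ERROR (undeclared)
  Line 6: use 'x' -> ERROR (undeclared)
Total undeclared variable errors: 5

5


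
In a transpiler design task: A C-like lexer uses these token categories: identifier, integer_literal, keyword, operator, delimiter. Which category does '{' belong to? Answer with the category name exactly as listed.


Token: '{'
Checking categories:
  identifier: no
  integer_literal: no
  operator: no
  keyword: no
  delimiter: YES
Category: delimiter

delimiter


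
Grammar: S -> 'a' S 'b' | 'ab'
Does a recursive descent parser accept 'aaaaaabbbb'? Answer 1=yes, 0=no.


Grammar accepts strings of the form a^n b^n (n >= 1)
Word: 'aaaaaabbbb'
Counting: 6 a's and 4 b's
Check: 6 == 4? No
Mismatch: a-count != b-count
Rejected

0


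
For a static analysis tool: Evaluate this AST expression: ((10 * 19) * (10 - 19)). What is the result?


Expression: ((10 * 19) * (10 - 19))
Evaluating step by step:
  10 * 19 = 190
  10 - 19 = -9
  190 * -9 = -1710
Result: -1710

-1710


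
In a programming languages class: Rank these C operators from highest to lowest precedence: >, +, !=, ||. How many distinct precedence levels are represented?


Looking up precedence for each operator:
  > -> precedence 4
  + -> precedence 5
  != -> precedence 3
  || -> precedence 1
Sorted highest to lowest: +, >, !=, ||
Distinct precedence values: [5, 4, 3, 1]
Number of distinct levels: 4

4


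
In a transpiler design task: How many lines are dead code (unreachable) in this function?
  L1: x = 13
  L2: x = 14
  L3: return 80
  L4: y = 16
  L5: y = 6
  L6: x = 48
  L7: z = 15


Analyzing control flow:
  L1: reachable (before return)
  L2: reachable (before return)
  L3: reachable (return statement)
  L4: DEAD (after return at L3)
  L5: DEAD (after return at L3)
  L6: DEAD (after return at L3)
  L7: DEAD (after return at L3)
Return at L3, total lines = 7
Dead lines: L4 through L7
Count: 4

4


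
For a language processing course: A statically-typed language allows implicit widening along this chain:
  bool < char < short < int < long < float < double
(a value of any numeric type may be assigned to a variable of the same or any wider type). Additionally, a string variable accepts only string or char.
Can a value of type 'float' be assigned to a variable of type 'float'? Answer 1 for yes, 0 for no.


Target variable type: float
Source value type: float
Numeric ranks: float=5, float=5
Widening allowed iff rank(source) <= rank(target): 5 <= 5? Yes
Result: 1

1


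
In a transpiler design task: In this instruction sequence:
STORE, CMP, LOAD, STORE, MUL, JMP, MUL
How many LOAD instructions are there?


Scanning instruction sequence for LOAD:
  Position 1: STORE
  Position 2: CMP
  Position 3: LOAD <- MATCH
  Position 4: STORE
  Position 5: MUL
  Position 6: JMP
  Position 7: MUL
Matches at positions: [3]
Total LOAD count: 1

1


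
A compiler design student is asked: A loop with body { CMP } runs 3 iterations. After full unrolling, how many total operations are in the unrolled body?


Loop body operations: CMP (1 op per iteration)
Unrolling 3 iterations:
  Iteration 1: CMP (1 ops)
  Iteration 2: CMP (1 ops)
  Iteration 3: CMP (1 ops)
Total: 3 iterations * 1 ops/iter = 3 operations

3


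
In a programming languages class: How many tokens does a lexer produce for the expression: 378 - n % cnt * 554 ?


Scanning '378 - n % cnt * 554'
Token 1: '378' -> integer_literal
Token 2: '-' -> operator
Token 3: 'n' -> identifier
Token 4: '%' -> operator
Token 5: 'cnt' -> identifier
Token 6: '*' -> operator
Token 7: '554' -> integer_literal
Total tokens: 7

7


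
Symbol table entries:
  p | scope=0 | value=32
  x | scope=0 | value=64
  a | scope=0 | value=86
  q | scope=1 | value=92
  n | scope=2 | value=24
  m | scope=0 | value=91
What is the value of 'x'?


Searching symbol table for 'x':
  p | scope=0 | value=32
  x | scope=0 | value=64 <- MATCH
  a | scope=0 | value=86
  q | scope=1 | value=92
  n | scope=2 | value=24
  m | scope=0 | value=91
Found 'x' at scope 0 with value 64

64


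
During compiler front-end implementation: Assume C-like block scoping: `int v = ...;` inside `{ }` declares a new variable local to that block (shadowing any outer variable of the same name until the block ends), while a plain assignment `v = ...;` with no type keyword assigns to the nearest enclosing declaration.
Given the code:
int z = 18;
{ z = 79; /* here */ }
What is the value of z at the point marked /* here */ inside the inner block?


Analyzing scoping rules:
Outer scope: declares z = 18
Inner block: 'z = 79;' has no type keyword, so it is an assignment to the outer z (no shadowing)
Inside the block, after the assignment -> 79
Result: 79

79


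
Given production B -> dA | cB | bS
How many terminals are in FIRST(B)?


Production: B -> dA | cB | bS
Examining each alternative for leading terminals:
  B -> dA : first terminal = 'd'
  B -> cB : first terminal = 'c'
  B -> bS : first terminal = 'b'
FIRST(B) = {b, c, d}
Count: 3

3


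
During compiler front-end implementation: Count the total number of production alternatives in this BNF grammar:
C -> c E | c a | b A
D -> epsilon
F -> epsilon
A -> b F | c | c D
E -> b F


Counting alternatives per rule:
  C: 3 alternative(s)
  D: 1 alternative(s)
  F: 1 alternative(s)
  A: 3 alternative(s)
  E: 1 alternative(s)
Sum: 3 + 1 + 1 + 3 + 1 = 9

9


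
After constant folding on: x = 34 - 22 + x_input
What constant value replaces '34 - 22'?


Identifying constant sub-expression:
  Original: x = 34 - 22 + x_input
  34 and 22 are both compile-time constants
  Evaluating: 34 - 22 = 12
  After folding: x = 12 + x_input

12


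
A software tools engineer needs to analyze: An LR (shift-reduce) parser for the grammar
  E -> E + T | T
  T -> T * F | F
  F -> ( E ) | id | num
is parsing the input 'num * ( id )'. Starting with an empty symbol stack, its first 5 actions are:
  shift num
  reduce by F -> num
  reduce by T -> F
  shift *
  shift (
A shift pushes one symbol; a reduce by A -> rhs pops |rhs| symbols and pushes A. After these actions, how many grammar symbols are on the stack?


Tracking the symbol stack through each action:
  Action 1: shift 'num' : push -> stack = [num] (size 1)
  Action 2: reduce by F -> num : pop 1, push F -> stack = [F] (size 1)
  Action 3: reduce by T -> F : pop 1, push T -> stack = [T] (size 1)
  Action 4: shift '*' : push -> stack = [T, *] (size 2)
  Action 5: shift '(' : push -> stack = [T, *, (] (size 3)
Final stack size: 3

3


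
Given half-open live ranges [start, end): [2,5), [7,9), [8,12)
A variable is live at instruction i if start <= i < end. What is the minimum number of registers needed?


Live ranges:
  Var0: [2, 5)
  Var1: [7, 9)
  Var2: [8, 12)
Sweep-line events (position, delta, active):
  pos=2 start -> active=1
  pos=5 end -> active=0
  pos=7 start -> active=1
  pos=8 start -> active=2
  pos=9 end -> active=1
  pos=12 end -> active=0
Maximum simultaneous active: 2
Minimum registers needed: 2

2


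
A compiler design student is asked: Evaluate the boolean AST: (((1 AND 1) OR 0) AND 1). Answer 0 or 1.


Step 1: Evaluate inner node
  1 AND 1 = 1
Step 2: Evaluate next node
  1 OR 0 = 1
Step 3: Evaluate root node
  1 AND 1 = 1

1


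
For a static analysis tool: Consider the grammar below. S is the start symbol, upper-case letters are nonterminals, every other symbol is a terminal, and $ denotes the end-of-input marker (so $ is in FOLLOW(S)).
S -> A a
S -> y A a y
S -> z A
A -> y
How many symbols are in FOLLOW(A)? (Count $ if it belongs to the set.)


S is the start symbol and does not occur in any rule body, so FOLLOW(S) = {$}.
Examining every occurrence of A in a rule body:
  S -> A a : A is followed by terminal 'a' -> add 'a'
  S -> y A a y : A is followed by terminal 'a' -> add 'a' (already in the set)
  S -> z A : A is at the right end -> add FOLLOW(S) = {$}
  A -> y : A does not occur in the body -> contributes nothing
FOLLOW(A) = {a, $}
Count: 2

2


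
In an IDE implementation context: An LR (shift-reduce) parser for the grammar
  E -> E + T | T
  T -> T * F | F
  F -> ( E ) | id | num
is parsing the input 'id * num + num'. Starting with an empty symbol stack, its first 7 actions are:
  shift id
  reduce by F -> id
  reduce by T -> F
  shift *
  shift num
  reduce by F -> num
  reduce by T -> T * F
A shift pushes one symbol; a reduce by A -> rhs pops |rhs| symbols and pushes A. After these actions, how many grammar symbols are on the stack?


Tracking the symbol stack through each action:
  Action 1: shift 'id' : push -> stack = [id] (size 1)
  Action 2: reduce by F -> id : pop 1, push F -> stack = [F] (size 1)
  Action 3: reduce by T -> F : pop 1, push T -> stack = [T] (size 1)
  Action 4: shift '*' : push -> stack = [T, *] (size 2)
  Action 5: shift 'num' : push -> stack = [T, *, num] (size 3)
  Action 6: reduce by F -> num : pop 1, push F -> stack = [T, *, F] (size 3)
  Action 7: reduce by T -> T * F : pop 3, push T -> stack = [T] (size 1)
Final stack size: 1

1


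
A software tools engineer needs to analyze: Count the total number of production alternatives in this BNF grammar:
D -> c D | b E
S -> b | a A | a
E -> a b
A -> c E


Counting alternatives per rule:
  D: 2 alternative(s)
  S: 3 alternative(s)
  E: 1 alternative(s)
  A: 1 alternative(s)
Sum: 2 + 3 + 1 + 1 = 7

7


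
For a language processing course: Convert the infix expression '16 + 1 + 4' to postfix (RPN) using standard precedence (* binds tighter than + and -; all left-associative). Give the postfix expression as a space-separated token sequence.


Applying the shunting-yard algorithm:
  Operand 16 -> output
  Push '+' onto operator stack -> op-stack: [+]
  Operand 1 -> output
  See '+' (prec 1); top '+' (prec 1) >= it -> pop '+' to output
  Push '+' onto operator stack -> op-stack: [+]
  Operand 4 -> output
  End of input: pop '+' to output
Postfix result: 16 1 + 4 +

16 1 + 4 +


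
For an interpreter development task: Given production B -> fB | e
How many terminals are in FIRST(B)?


Production: B -> fB | e
Examining each alternative for leading terminals:
  B -> fB : first terminal = 'f'
  B -> e : first terminal = 'e'
FIRST(B) = {e, f}
Count: 2

2


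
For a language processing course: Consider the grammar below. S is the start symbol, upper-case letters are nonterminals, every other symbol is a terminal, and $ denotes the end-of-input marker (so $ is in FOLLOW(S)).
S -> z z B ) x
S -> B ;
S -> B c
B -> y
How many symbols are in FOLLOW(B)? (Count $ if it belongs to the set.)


S is the start symbol and does not occur in any rule body, so FOLLOW(S) = {$}.
Examining every occurrence of B in a rule body:
  S -> z z B ) x : B is followed by terminal ')' -> add ')'
  S -> B ; : B is followed by terminal ';' -> add ';'
  S -> B c : B is followed by terminal 'c' -> add 'c'
  B -> y : B does not occur in the body -> contributes nothing
FOLLOW(B) = {), ;, c}
Count: 3

3


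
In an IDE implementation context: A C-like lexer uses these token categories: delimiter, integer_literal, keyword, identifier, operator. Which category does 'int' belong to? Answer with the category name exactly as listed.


Token: 'int'
Checking categories:
  identifier: no
  integer_literal: no
  operator: no
  keyword: YES
  delimiter: no
Category: keyword

keyword


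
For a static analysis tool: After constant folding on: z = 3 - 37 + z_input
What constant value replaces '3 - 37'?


Identifying constant sub-expression:
  Original: z = 3 - 37 + z_input
  3 and 37 are both compile-time constants
  Evaluating: 3 - 37 = -34
  After folding: z = -34 + z_input

-34


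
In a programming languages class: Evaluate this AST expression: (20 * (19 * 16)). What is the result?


Expression: (20 * (19 * 16))
Evaluating step by step:
  19 * 16 = 304
  20 * 304 = 6080
Result: 6080

6080


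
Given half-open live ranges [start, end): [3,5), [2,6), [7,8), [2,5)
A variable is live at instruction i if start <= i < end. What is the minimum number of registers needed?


Live ranges:
  Var0: [3, 5)
  Var1: [2, 6)
  Var2: [7, 8)
  Var3: [2, 5)
Sweep-line events (position, delta, active):
  pos=2 start -> active=1
  pos=2 start -> active=2
  pos=3 start -> active=3
  pos=5 end -> active=2
  pos=5 end -> active=1
  pos=6 end -> active=0
  pos=7 start -> active=1
  pos=8 end -> active=0
Maximum simultaneous active: 3
Minimum registers needed: 3

3


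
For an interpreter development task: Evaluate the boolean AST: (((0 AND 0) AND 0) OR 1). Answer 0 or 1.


Step 1: Evaluate inner node
  0 AND 0 = 0
Step 2: Evaluate next node
  0 AND 0 = 0
Step 3: Evaluate root node
  0 OR 1 = 1

1


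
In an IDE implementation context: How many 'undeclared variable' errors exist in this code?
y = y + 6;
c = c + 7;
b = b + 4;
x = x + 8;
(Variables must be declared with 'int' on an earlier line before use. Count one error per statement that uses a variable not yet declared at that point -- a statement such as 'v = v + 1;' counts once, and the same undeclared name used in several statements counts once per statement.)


Scanning code line by line:
  Line 1: use 'y' -> ERROR (undeclared)
  Line 2: use 'c' -> ERROR (undeclared)
  Line 3: use 'b' -> ERROR (undeclared)
  Line 4: use 'x' -> ERROR (undeclared)
Total undeclared variable errors: 4

4


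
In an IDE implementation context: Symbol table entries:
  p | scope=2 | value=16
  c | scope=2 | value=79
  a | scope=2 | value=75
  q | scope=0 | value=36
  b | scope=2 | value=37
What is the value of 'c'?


Searching symbol table for 'c':
  p | scope=2 | value=16
  c | scope=2 | value=79 <- MATCH
  a | scope=2 | value=75
  q | scope=0 | value=36
  b | scope=2 | value=37
Found 'c' at scope 2 with value 79

79


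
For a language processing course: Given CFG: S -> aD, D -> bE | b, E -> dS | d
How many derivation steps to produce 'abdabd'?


Grammar: S -> aD, D -> bE | b, E -> dS | d
Deriving 'abdabd':
Step 1: S -> aD => aD
Step 2: D -> bE => abE
Step 3: E -> dS => abdS
Step 4: S -> aD => abdaD
Step 5: D -> bE => abdabE
Step 6: E -> d => abdabd
Total derivation steps: 6

6


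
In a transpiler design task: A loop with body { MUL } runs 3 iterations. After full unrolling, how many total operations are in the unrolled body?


Loop body operations: MUL (1 op per iteration)
Unrolling 3 iterations:
  Iteration 1: MUL (1 ops)
  Iteration 2: MUL (1 ops)
  Iteration 3: MUL (1 ops)
Total: 3 iterations * 1 ops/iter = 3 operations

3


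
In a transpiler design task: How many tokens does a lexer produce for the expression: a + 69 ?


Scanning 'a + 69'
Token 1: 'a' -> identifier
Token 2: '+' -> operator
Token 3: '69' -> integer_literal
Total tokens: 3

3


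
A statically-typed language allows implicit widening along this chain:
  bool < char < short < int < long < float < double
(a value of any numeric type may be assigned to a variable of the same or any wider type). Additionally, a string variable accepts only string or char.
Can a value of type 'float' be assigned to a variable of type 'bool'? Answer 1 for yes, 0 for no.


Target variable type: bool
Source value type: float
Numeric ranks: float=5, bool=0
Widening allowed iff rank(source) <= rank(target): 5 <= 0? No
Result: 0

0


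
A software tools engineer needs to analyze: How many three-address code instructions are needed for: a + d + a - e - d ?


Expression: a + d + a - e - d
Generating three-address code (respecting * over +/- precedence):
  Instruction 1: t1 = a + d
  Instruction 2: t2 = t1 + a
  Instruction 3: t3 = t2 - e
  Instruction 4: t4 = t3 - d
Total instructions: 4

4


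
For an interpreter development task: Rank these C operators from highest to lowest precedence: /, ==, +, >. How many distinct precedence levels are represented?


Looking up precedence for each operator:
  / -> precedence 6
  == -> precedence 3
  + -> precedence 5
  > -> precedence 4
Sorted highest to lowest: /, +, >, ==
Distinct precedence values: [6, 5, 4, 3]
Number of distinct levels: 4

4


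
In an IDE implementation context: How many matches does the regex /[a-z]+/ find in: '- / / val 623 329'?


Pattern: /[a-z]+/ (identifiers)
Input: '- / / val 623 329'
Scanning for matches:
  Match 1: 'val'
Total matches: 1

1


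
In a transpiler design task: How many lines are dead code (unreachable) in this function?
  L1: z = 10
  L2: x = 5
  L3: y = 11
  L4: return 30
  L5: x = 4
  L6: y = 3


Analyzing control flow:
  L1: reachable (before return)
  L2: reachable (before return)
  L3: reachable (before return)
  L4: reachable (return statement)
  L5: DEAD (after return at L4)
  L6: DEAD (after return at L4)
Return at L4, total lines = 6
Dead lines: L5 through L6
Count: 2

2


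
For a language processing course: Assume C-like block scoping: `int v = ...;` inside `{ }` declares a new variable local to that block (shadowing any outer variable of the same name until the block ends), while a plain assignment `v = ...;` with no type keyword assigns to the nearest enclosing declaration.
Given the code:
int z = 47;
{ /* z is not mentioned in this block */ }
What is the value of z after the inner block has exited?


Analyzing scoping rules:
Outer scope: declares z = 47
Inner block: z is neither redeclared nor assigned -> unchanged
After the block -> 47
Result: 47

47


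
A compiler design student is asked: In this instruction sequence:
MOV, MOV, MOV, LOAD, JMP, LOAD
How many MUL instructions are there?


Scanning instruction sequence for MUL:
  Position 1: MOV
  Position 2: MOV
  Position 3: MOV
  Position 4: LOAD
  Position 5: JMP
  Position 6: LOAD
Matches at positions: []
Total MUL count: 0

0


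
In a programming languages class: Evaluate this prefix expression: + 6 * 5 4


Parsing prefix expression: + 6 * 5 4
Step 1: Innermost operation '* 5 4'
  5 * 4 = 20
Step 2: Outer operation '+ 6 [20]'
  6 + 20 = 26

26


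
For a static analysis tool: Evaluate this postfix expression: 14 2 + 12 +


Processing tokens left to right:
Push 14, Push 2
Pop 14 and 2, compute 14 + 2 = 16, push 16
Push 12
Pop 16 and 12, compute 16 + 12 = 28, push 28
Stack result: 28

28


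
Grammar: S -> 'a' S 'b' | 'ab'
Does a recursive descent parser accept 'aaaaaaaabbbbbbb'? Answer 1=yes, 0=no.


Grammar accepts strings of the form a^n b^n (n >= 1)
Word: 'aaaaaaaabbbbbbb'
Counting: 8 a's and 7 b's
Check: 8 == 7? No
Mismatch: a-count != b-count
Rejected

0


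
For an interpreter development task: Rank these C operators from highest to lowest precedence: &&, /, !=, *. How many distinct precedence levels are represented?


Looking up precedence for each operator:
  && -> precedence 2
  / -> precedence 6
  != -> precedence 3
  * -> precedence 6
Sorted highest to lowest: /, *, !=, &&
Distinct precedence values: [6, 3, 2]
Number of distinct levels: 3

3
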